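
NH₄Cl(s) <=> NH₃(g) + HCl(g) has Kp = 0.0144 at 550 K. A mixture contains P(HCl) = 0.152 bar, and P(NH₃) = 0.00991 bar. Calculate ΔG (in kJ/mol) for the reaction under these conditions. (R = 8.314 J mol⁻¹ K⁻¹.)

ΔG = -10.3 kJ/mol

(NH₄Cl is a pure solid — omitted from Qp.)
Qp = P(NH₃)·P(HCl) = (0.00991)·(0.152) = 0.00151
ΔG = RT ln(Qp/Kp) = (8.314 J mol⁻¹ K⁻¹)(550 K) × ln(0.00151/0.0144)
   = (4.573 kJ/mol)(-2.255) = -10.3 kJ/mol
ΔG < 0, so the forward reaction is spontaneous (proceeds forward).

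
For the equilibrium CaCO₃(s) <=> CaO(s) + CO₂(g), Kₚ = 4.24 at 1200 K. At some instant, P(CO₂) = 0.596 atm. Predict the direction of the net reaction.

(CaCO₃, CaO are pure solids — omitted from Qₚ.)
Qₚ = P(CO₂) = 0.596
Qₚ = 0.596 < Kₚ = 4.24, so the forward reaction proceeds.

forward (toward products)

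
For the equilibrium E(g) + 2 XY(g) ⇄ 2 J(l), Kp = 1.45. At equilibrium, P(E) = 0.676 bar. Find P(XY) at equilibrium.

(J is a pure liquid — omitted from Kp.)
At equilibrium, Kp = 1 / (P(E)·P(XY)²) = 1.45.
1 / ((0.676)·(P(XY))²) = 1.45
P(XY)² = 1.02 ⇒ P(XY) = 1.01 bar

P(XY) = 1.01 bar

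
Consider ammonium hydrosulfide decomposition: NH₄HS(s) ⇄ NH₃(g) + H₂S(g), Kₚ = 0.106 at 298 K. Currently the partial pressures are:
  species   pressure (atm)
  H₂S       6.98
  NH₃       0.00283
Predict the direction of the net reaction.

toward products

(NH₄HS is a pure solid — omitted from Qₚ.)
Qₚ = P(NH₃)·P(H₂S) = (0.00283)·(6.98) = 0.0198
Qₚ = 0.0198 < Kₚ = 0.106, so the forward reaction proceeds.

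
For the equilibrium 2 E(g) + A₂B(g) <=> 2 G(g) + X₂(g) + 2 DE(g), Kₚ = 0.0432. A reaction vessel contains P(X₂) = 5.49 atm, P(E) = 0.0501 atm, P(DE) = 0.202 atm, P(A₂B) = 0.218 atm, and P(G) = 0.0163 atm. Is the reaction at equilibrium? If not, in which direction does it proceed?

Qₚ = P(G)²·P(X₂)·P(DE)² / (P(E)²·P(A₂B)) = (0.0163)²·(5.49)·(0.202)² / ((0.0501)²·(0.218)) = 0.109
Qₚ = 0.109 > Kₚ = 0.0432, so the reverse reaction proceeds.

to the left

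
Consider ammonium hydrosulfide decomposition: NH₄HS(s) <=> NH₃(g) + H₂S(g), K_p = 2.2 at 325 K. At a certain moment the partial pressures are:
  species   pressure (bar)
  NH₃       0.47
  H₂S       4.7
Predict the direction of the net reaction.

at equilibrium

(NH₄HS is a pure solid — omitted from Q_p.)
Q_p = P(NH₃)·P(H₂S) = (0.47)·(4.7) = 2.2
Q_p = 2.2 = K_p, so the system is already at equilibrium.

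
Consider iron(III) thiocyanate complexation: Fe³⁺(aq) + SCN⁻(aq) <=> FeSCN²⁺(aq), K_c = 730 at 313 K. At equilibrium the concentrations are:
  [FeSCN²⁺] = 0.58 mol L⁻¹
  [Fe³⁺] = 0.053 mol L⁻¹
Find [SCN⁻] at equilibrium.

[SCN⁻] = 0.015 mol L⁻¹

At equilibrium, K_c = [FeSCN²⁺] / ([Fe³⁺]·[SCN⁻]) = 730.
(0.58) / ((0.053)·([SCN⁻])) = 730
[SCN⁻] = 0.0150 = 0.015 mol L⁻¹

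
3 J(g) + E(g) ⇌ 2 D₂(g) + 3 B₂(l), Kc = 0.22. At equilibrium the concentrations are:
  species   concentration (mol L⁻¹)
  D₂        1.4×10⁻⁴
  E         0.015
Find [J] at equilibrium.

[J] = 0.018 mol L⁻¹

(B₂ is a pure liquid — omitted from Kc.)
At equilibrium, Kc = [D₂]² / ([J]³·[E]) = 0.22.
(1.4×10⁻⁴)² / (([J])³·(0.015)) = 0.22
[J]³ = 5.94×10⁻⁶ ⇒ [J] = 0.018 mol L⁻¹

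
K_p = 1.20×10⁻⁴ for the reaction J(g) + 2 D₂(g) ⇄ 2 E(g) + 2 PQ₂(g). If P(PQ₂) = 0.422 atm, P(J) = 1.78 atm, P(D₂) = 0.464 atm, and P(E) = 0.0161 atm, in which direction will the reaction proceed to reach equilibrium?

Q_p = P(E)²·P(PQ₂)² / (P(J)·P(D₂)²) = (0.0161)²·(0.422)² / ((1.78)·(0.464)²) = 1.20×10⁻⁴
Q_p = 1.20×10⁻⁴ = K_p, so the system is already at equilibrium.

at equilibrium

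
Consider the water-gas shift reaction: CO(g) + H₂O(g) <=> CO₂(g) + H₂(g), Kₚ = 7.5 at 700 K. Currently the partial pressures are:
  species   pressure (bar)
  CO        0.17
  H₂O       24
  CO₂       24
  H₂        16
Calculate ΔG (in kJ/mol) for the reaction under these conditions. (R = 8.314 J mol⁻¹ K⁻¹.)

Qₚ = P(CO₂)·P(H₂) / (P(CO)·P(H₂O)) = (24)·(16) / ((0.17)·(24)) = 94.1
ΔG = RT ln(Qₚ/Kₚ) = (8.314 J mol⁻¹ K⁻¹)(700 K) × ln(94.1/7.5)
   = (5.820 kJ/mol)(2.529) = 14.7 kJ/mol
ΔG > 0, so the forward reaction is non-spontaneous (proceeds in reverse).

ΔG = 14.7 kJ/mol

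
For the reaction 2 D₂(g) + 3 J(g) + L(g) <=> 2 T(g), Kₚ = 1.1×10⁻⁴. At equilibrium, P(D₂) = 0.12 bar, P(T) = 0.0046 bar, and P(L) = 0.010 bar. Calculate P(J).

At equilibrium, Kₚ = P(T)² / (P(D₂)²·P(J)³·P(L)) = 1.1×10⁻⁴.
(0.0046)² / ((0.12)²·(P(J))³·(0.010)) = 1.1×10⁻⁴
P(J)³ = 1340 ⇒ P(J) = 11 bar

P(J) = 11 bar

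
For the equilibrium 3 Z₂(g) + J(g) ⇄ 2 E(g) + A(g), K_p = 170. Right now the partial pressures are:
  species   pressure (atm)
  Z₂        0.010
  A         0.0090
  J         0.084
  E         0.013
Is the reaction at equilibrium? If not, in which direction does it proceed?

Q_p = P(E)²·P(A) / (P(Z₂)³·P(J)) = (0.013)²·(0.0090) / ((0.010)³·(0.084)) = 18
Q_p = 18 < K_p = 170, so the forward reaction proceeds.

to the right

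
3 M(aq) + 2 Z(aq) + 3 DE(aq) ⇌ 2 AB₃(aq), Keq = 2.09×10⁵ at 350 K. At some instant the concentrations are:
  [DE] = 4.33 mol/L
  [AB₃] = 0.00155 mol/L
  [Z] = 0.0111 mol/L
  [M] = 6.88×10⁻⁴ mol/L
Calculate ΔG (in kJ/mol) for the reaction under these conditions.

ΔG = 3.67 kJ/mol

Q = [AB₃]² / ([M]³·[Z]²·[DE]³) = (0.00155)² / ((6.88×10⁻⁴)³·(0.0111)²·(4.33)³) = 7.38×10⁵
ΔG = RT ln(Q/Keq) = (8.314 J mol⁻¹ K⁻¹)(350 K) × ln(7.38×10⁵/2.09×10⁵)
   = (2.910 kJ/mol)(1.262) = 3.67 kJ/mol
ΔG > 0, so the forward reaction is non-spontaneous (proceeds in reverse).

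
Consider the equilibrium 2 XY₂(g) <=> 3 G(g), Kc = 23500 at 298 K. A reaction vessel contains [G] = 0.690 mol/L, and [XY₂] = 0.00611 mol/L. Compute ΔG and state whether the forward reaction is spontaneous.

Qc = [G]³ / [XY₂]² = (0.690)³ / (0.00611)² = 8800
ΔG = RT ln(Qc/Kc) = (8.314 J mol⁻¹ K⁻¹)(298 K) × ln(8800/23500)
   = (2.478 kJ/mol)(-0.9822) = -2.43 kJ/mol
ΔG < 0, so the forward reaction is spontaneous (proceeds forward).

ΔG = -2.43 kJ/mol; the forward reaction is spontaneous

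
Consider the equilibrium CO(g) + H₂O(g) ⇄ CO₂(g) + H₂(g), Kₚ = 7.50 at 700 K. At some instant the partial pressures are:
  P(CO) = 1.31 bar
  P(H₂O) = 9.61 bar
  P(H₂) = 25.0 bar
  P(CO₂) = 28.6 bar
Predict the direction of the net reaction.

Qₚ = P(CO₂)·P(H₂) / (P(CO)·P(H₂O)) = (28.6)·(25.0) / ((1.31)·(9.61)) = 56.8
Qₚ = 56.8 > Kₚ = 7.50, so the reverse reaction proceeds.

toward reactants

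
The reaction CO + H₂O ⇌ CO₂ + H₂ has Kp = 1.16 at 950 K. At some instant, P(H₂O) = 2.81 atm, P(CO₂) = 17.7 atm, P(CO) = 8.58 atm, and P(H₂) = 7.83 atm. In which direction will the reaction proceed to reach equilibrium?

to the left

Qp = P(CO₂)·P(H₂) / (P(CO)·P(H₂O)) = (17.7)·(7.83) / ((8.58)·(2.81)) = 5.75
Qp = 5.75 > Kp = 1.16, so the reverse reaction proceeds.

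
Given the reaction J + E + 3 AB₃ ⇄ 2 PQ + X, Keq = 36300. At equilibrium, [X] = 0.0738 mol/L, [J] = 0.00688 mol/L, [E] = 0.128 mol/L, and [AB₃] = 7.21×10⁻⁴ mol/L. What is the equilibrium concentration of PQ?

[PQ] = 4.03×10⁻⁴ mol/L

At equilibrium, Keq = [PQ]²·[X] / ([J]·[E]·[AB₃]³) = 36300.
([PQ])²·(0.0738) / ((0.00688)·(0.128)·(7.21×10⁻⁴)³) = 36300
[PQ]² = 1.62×10⁻⁷ ⇒ [PQ] = 4.03×10⁻⁴ mol/L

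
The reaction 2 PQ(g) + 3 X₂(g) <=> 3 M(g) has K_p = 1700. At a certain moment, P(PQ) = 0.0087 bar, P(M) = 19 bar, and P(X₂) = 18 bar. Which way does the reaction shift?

Q_p = P(M)³ / (P(PQ)²·P(X₂)³) = (19)³ / ((0.0087)²·(18)³) = 16000
Q_p = 16000 > K_p = 1700, so the reverse reaction proceeds.

toward reactants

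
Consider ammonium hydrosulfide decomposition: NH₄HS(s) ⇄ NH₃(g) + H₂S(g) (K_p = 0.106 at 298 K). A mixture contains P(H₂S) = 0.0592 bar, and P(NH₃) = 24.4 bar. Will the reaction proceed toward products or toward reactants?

in the reverse direction

(NH₄HS is a pure solid — omitted from Q_p.)
Q_p = P(NH₃)·P(H₂S) = (24.4)·(0.0592) = 1.44
Q_p = 1.44 > K_p = 0.106, so the reverse reaction proceeds.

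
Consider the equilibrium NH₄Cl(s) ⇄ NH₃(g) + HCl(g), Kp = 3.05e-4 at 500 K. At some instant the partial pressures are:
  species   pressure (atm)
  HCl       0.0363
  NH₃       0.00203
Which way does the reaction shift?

(NH₄Cl is a pure solid — omitted from Qp.)
Qp = P(NH₃)·P(HCl) = (0.00203)·(0.0363) = 7.37e-5
Qp = 7.37e-5 < Kp = 3.05e-4, so the forward reaction proceeds.

forward (toward products)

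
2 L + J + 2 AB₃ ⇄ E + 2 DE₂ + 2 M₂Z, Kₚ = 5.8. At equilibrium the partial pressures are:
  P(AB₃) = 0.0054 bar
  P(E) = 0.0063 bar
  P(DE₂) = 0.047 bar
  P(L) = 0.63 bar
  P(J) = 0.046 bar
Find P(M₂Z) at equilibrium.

P(M₂Z) = 0.47 bar

At equilibrium, Kₚ = P(E)·P(DE₂)²·P(M₂Z)² / (P(L)²·P(J)·P(AB₃)²) = 5.8.
(0.0063)·(0.047)²·(P(M₂Z))² / ((0.63)²·(0.046)·(0.0054)²) = 5.8
P(M₂Z)² = 0.222 ⇒ P(M₂Z) = 0.47 bar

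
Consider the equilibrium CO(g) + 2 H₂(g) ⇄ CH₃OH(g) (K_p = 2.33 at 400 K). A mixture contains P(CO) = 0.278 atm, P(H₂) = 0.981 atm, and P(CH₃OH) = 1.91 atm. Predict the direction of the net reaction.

Q_p = P(CH₃OH) / (P(CO)·P(H₂)²) = (1.91) / ((0.278)·(0.981)²) = 7.14
Q_p = 7.14 > K_p = 2.33, so the reverse reaction proceeds.

toward reactants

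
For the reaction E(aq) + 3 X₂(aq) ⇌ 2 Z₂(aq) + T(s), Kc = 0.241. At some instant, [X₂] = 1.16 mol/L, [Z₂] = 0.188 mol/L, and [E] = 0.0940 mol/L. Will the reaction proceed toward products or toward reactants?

(T is a pure solid — omitted from Qc.)
Qc = [Z₂]² / ([E]·[X₂]³) = (0.188)² / ((0.0940)·(1.16)³) = 0.241
Qc = 0.241 = Kc, so the system is already at equilibrium.

neither direction; the system is at equilibrium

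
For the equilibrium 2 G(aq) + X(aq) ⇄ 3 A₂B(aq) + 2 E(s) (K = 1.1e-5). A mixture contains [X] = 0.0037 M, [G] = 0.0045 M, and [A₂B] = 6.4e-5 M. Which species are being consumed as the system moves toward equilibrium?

G, X (reactants)

(E is a pure solid — omitted from Q.)
Q = [A₂B]³ / ([G]²·[X]) = (6.4e-5)³ / ((0.0045)²·(0.0037)) = 3.5e-6
Q = 3.5e-6 < K = 1.1e-5: net forward reaction.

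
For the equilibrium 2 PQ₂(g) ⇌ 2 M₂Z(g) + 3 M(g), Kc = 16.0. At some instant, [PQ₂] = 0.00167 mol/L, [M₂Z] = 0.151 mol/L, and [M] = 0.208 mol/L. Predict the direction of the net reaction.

in the reverse direction

Qc = [M₂Z]²·[M]³ / [PQ₂]² = (0.151)²·(0.208)³ / (0.00167)² = 73.6
Qc = 73.6 > Kc = 16.0, so the reverse reaction proceeds.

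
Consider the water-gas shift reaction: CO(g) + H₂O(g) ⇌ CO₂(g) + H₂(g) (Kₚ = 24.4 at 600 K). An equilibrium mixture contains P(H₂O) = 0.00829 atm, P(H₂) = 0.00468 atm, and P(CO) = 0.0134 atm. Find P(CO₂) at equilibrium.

At equilibrium, Kₚ = P(CO₂)·P(H₂) / (P(CO)·P(H₂O)) = 24.4.
(P(CO₂))·(0.00468) / ((0.0134)·(0.00829)) = 24.4
P(CO₂) = 0.579 atm

P(CO₂) = 0.579 atm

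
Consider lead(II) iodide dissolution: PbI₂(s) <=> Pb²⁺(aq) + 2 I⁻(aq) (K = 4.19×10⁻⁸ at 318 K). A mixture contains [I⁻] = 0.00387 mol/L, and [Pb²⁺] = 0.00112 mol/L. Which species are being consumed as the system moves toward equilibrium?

(PbI₂ is a pure solid — omitted from Q.)
Q = [Pb²⁺]·[I⁻]² = (0.00112)·(0.00387)² = 1.68×10⁻⁸
Q = 1.68×10⁻⁸ < K = 4.19×10⁻⁸: net forward reaction.

PbI₂ (reactants)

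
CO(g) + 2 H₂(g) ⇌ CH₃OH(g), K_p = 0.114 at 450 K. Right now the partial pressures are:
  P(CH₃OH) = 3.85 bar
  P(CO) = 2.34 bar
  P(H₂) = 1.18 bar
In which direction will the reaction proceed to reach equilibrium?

reverse (toward reactants)

Q_p = P(CH₃OH) / (P(CO)·P(H₂)²) = (3.85) / ((2.34)·(1.18)²) = 1.18
Q_p = 1.18 > K_p = 0.114, so the reverse reaction proceeds.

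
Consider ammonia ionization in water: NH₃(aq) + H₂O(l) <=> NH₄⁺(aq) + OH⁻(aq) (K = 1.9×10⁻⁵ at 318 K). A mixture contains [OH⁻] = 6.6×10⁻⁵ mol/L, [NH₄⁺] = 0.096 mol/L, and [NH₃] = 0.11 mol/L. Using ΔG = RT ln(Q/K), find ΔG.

(H₂O is a pure liquid — omitted from Q.)
Q = [NH₄⁺]·[OH⁻] / [NH₃] = (0.096)·(6.6×10⁻⁵) / (0.11) = 5.76×10⁻⁵
ΔG = RT ln(Q/K) = (8.314 J mol⁻¹ K⁻¹)(318 K) × ln(5.76×10⁻⁵/1.9×10⁻⁵)
   = (2.644 kJ/mol)(1.109) = 2.93 kJ/mol
ΔG > 0, so the forward reaction is non-spontaneous (proceeds in reverse).

ΔG = 2.93 kJ/mol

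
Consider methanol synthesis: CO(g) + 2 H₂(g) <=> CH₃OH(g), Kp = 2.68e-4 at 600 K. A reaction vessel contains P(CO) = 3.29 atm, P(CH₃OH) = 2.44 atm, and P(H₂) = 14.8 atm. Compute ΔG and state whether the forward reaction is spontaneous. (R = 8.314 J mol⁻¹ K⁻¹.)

ΔG = 12.7 kJ/mol; the forward reaction is non-spontaneous

Qp = P(CH₃OH) / (P(CO)·P(H₂)²) = (2.44) / ((3.29)·(14.8)²) = 0.00339
ΔG = RT ln(Qp/Kp) = (8.314 J mol⁻¹ K⁻¹)(600 K) × ln(0.00339/2.68e-4)
   = (4.988 kJ/mol)(2.538) = 12.7 kJ/mol
ΔG > 0, so the forward reaction is non-spontaneous (proceeds in reverse).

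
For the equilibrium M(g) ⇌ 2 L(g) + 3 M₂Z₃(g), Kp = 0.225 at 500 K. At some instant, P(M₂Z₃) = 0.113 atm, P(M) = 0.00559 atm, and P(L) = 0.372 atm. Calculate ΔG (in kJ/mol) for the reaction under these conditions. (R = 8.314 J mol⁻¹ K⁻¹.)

Qp = P(L)²·P(M₂Z₃)³ / P(M) = (0.372)²·(0.113)³ / (0.00559) = 0.0357
ΔG = RT ln(Qp/Kp) = (8.314 J mol⁻¹ K⁻¹)(500 K) × ln(0.0357/0.225)
   = (4.157 kJ/mol)(-1.841) = -7.65 kJ/mol
ΔG < 0, so the forward reaction is spontaneous (proceeds forward).

ΔG = -7.65 kJ/mol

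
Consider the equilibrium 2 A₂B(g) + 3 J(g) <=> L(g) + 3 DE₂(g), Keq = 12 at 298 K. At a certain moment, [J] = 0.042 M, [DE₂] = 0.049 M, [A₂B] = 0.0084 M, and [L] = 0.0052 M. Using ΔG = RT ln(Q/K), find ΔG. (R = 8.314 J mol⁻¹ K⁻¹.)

Q = [L]·[DE₂]³ / ([A₂B]²·[J]³) = (0.0052)·(0.049)³ / ((0.0084)²·(0.042)³) = 117
ΔG = RT ln(Q/Keq) = (8.314 J mol⁻¹ K⁻¹)(298 K) × ln(117/12)
   = (2.478 kJ/mol)(2.277) = 5.64 kJ/mol
ΔG > 0, so the forward reaction is non-spontaneous (proceeds in reverse).

ΔG = 5.64 kJ/mol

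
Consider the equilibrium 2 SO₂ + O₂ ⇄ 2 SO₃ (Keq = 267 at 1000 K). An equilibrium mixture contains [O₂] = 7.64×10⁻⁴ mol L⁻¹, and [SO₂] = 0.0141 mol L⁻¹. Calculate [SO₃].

[SO₃] = 0.00637 mol L⁻¹

At equilibrium, Keq = [SO₃]² / ([SO₂]²·[O₂]) = 267.
([SO₃])² / ((0.0141)²·(7.64×10⁻⁴)) = 267
[SO₃]² = 4.06×10⁻⁵ ⇒ [SO₃] = 0.00637 mol L⁻¹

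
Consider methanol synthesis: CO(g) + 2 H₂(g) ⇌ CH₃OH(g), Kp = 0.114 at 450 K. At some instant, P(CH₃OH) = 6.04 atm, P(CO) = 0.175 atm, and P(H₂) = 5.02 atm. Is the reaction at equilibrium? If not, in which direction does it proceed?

Qp = P(CH₃OH) / (P(CO)·P(H₂)²) = (6.04) / ((0.175)·(5.02)²) = 1.37
Qp = 1.37 > Kp = 0.114, so the reverse reaction proceeds.

toward reactants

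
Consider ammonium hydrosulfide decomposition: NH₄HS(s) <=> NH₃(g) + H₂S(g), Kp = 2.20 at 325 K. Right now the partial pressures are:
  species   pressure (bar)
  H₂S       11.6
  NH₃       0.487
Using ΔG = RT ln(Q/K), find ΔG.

ΔG = 2.55 kJ/mol

(NH₄HS is a pure solid — omitted from Qp.)
Qp = P(NH₃)·P(H₂S) = (0.487)·(11.6) = 5.65
ΔG = RT ln(Qp/Kp) = (8.314 J mol⁻¹ K⁻¹)(325 K) × ln(5.65/2.20)
   = (2.702 kJ/mol)(0.9432) = 2.55 kJ/mol
ΔG > 0, so the forward reaction is non-spontaneous (proceeds in reverse).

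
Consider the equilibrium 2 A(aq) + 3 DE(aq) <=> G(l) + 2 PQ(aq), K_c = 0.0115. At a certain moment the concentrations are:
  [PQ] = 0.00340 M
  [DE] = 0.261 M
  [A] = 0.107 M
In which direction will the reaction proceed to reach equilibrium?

(G is a pure liquid — omitted from Q_c.)
Q_c = [PQ]² / ([A]²·[DE]³) = (0.00340)² / ((0.107)²·(0.261)³) = 0.0568
Q_c = 0.0568 > K_c = 0.0115, so the reverse reaction proceeds.

reverse (toward reactants)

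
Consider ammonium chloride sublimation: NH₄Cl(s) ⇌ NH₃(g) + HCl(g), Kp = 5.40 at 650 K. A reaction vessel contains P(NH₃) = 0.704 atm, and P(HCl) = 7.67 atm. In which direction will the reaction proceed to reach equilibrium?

(NH₄Cl is a pure solid — omitted from Qp.)
Qp = P(NH₃)·P(HCl) = (0.704)·(7.67) = 5.40
Qp = 5.40 = Kp, so the system is already at equilibrium.

at equilibrium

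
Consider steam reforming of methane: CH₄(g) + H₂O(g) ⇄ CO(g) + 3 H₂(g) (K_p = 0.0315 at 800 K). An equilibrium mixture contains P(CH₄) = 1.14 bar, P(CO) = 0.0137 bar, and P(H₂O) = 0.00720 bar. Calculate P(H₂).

At equilibrium, K_p = P(CO)·P(H₂)³ / (P(CH₄)·P(H₂O)) = 0.0315.
(0.0137)·(P(H₂))³ / ((1.14)·(0.00720)) = 0.0315
P(H₂)³ = 0.0189 ⇒ P(H₂) = 0.266 bar

P(H₂) = 0.266 bar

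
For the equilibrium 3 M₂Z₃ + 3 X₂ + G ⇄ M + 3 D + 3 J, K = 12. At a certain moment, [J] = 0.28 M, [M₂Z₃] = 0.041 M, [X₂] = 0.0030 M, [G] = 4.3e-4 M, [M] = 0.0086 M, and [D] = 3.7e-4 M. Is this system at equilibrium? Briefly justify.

Q = [M]·[D]³·[J]³ / ([M₂Z₃]³·[X₂]³·[G]) = (0.0086)·(3.7e-4)³·(0.28)³ / ((0.041)³·(0.0030)³·(4.3e-4)) = 12
Q = 12 = K; the system is at equilibrium.

yes, at equilibrium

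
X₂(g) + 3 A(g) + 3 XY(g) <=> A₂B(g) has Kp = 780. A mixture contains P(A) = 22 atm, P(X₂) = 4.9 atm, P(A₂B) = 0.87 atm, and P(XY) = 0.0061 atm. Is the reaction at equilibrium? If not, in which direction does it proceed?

toward products

Qp = P(A₂B) / (P(X₂)·P(A)³·P(XY)³) = (0.87) / ((4.9)·(22)³·(0.0061)³) = 73
Qp = 73 < Kp = 780, so the forward reaction proceeds.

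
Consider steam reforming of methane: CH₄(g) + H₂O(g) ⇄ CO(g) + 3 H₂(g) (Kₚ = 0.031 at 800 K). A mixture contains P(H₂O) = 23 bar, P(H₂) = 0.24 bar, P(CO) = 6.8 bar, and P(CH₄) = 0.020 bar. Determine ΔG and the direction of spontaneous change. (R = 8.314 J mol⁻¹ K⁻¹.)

ΔG = 12.5 kJ/mol; the forward reaction is non-spontaneous

Qₚ = P(CO)·P(H₂)³ / (P(CH₄)·P(H₂O)) = (6.8)·(0.24)³ / ((0.020)·(23)) = 0.204
ΔG = RT ln(Qₚ/Kₚ) = (8.314 J mol⁻¹ K⁻¹)(800 K) × ln(0.204/0.031)
   = (6.651 kJ/mol)(1.884) = 12.5 kJ/mol
ΔG > 0, so the forward reaction is non-spontaneous (proceeds in reverse).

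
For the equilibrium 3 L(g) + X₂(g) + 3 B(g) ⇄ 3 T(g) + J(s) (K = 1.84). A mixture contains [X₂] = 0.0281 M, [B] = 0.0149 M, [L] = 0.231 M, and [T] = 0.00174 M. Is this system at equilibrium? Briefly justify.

(J is a pure solid — omitted from Q.)
Q = [T]³ / ([L]³·[X₂]·[B]³) = (0.00174)³ / ((0.231)³·(0.0281)·(0.0149)³) = 4.60
Q = 4.60 > K = 1.84: net reverse reaction.

no; Q > K, reaction proceeds in reverse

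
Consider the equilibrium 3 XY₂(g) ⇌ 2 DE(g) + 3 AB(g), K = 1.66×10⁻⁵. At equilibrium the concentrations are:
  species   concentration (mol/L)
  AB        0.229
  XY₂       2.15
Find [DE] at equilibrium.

[DE] = 0.117 mol/L

At equilibrium, K = [DE]²·[AB]³ / [XY₂]³ = 1.66×10⁻⁵.
([DE])²·(0.229)³ / (2.15)³ = 1.66×10⁻⁵
[DE]² = 0.0137 ⇒ [DE] = 0.117 mol/L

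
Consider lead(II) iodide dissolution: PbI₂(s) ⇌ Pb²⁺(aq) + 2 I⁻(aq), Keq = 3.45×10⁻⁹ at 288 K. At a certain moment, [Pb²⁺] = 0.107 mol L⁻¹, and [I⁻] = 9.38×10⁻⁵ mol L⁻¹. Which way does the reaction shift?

(PbI₂ is a pure solid — omitted from Q.)
Q = [Pb²⁺]·[I⁻]² = (0.107)·(9.38×10⁻⁵)² = 9.41×10⁻¹⁰
Q = 9.41×10⁻¹⁰ < Keq = 3.45×10⁻⁹, so the forward reaction proceeds.

toward products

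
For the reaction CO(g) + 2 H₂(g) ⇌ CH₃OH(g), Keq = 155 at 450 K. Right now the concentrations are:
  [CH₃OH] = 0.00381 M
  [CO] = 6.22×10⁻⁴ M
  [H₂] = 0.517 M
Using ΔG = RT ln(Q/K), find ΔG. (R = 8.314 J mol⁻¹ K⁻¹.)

ΔG = -7.15 kJ/mol

Q = [CH₃OH] / ([CO]·[H₂]²) = (0.00381) / ((6.22×10⁻⁴)·(0.517)²) = 22.9
ΔG = RT ln(Q/Keq) = (8.314 J mol⁻¹ K⁻¹)(450 K) × ln(22.9/155)
   = (3.741 kJ/mol)(-1.912) = -7.15 kJ/mol
ΔG < 0, so the forward reaction is spontaneous (proceeds forward).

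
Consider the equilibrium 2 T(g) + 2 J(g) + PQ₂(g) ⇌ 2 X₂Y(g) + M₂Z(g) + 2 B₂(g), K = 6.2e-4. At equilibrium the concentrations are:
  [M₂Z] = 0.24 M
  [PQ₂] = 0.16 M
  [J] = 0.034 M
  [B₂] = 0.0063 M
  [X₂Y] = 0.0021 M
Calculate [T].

[T] = 0.019 M

At equilibrium, K = [X₂Y]²·[M₂Z]·[B₂]² / ([T]²·[J]²·[PQ₂]) = 6.2e-4.
(0.0021)²·(0.24)·(0.0063)² / (([T])²·(0.034)²·(0.16)) = 6.2e-4
[T]² = 3.66e-4 ⇒ [T] = 0.019 M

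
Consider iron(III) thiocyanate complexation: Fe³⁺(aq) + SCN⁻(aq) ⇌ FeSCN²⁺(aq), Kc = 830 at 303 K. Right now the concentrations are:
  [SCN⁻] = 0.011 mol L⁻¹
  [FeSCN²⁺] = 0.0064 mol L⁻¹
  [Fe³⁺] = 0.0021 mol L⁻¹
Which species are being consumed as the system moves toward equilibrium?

Qc = [FeSCN²⁺] / ([Fe³⁺]·[SCN⁻]) = (0.0064) / ((0.0021)·(0.011)) = 280
Qc = 280 < Kc = 830: net forward reaction.

Fe³⁺, SCN⁻ (reactants)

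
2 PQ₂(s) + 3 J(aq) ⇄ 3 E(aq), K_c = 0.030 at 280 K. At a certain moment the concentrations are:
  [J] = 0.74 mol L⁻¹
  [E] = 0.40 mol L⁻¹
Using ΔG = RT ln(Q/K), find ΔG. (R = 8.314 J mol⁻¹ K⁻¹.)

(PQ₂ is a pure solid — omitted from Q_c.)
Q_c = [E]³ / [J]³ = (0.40)³ / (0.74)³ = 0.158
ΔG = RT ln(Q_c/K_c) = (8.314 J mol⁻¹ K⁻¹)(280 K) × ln(0.158/0.030)
   = (2.328 kJ/mol)(1.661) = 3.87 kJ/mol
ΔG > 0, so the forward reaction is non-spontaneous (proceeds in reverse).

ΔG = 3.87 kJ/mol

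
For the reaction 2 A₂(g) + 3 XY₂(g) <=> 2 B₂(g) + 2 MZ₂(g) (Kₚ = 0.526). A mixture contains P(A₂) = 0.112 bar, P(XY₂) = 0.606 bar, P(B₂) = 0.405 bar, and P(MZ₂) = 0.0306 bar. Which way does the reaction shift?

toward products

Qₚ = P(B₂)²·P(MZ₂)² / (P(A₂)²·P(XY₂)³) = (0.405)²·(0.0306)² / ((0.112)²·(0.606)³) = 0.0550
Qₚ = 0.0550 < Kₚ = 0.526, so the forward reaction proceeds.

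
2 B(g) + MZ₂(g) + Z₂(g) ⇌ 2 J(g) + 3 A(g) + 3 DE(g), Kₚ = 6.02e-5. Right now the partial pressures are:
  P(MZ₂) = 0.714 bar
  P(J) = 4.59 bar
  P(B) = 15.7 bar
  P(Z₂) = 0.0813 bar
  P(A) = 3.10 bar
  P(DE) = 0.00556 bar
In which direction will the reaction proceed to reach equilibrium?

forward (toward products)

Qₚ = P(J)²·P(A)³·P(DE)³ / (P(B)²·P(MZ₂)·P(Z₂)) = (4.59)²·(3.10)³·(0.00556)³ / ((15.7)²·(0.714)·(0.0813)) = 7.54e-6
Qₚ = 7.54e-6 < Kₚ = 6.02e-5, so the forward reaction proceeds.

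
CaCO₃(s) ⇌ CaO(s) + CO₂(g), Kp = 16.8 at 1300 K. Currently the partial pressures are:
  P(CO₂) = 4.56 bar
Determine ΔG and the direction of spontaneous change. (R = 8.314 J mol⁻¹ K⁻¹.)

(CaCO₃, CaO are pure solids — omitted from Qp.)
Qp = P(CO₂) = 4.56
ΔG = RT ln(Qp/Kp) = (8.314 J mol⁻¹ K⁻¹)(1300 K) × ln(4.56/16.8)
   = (10.81 kJ/mol)(-1.304) = -14.1 kJ/mol
ΔG < 0, so the forward reaction is spontaneous (proceeds forward).

ΔG = -14.1 kJ/mol; the forward reaction is spontaneous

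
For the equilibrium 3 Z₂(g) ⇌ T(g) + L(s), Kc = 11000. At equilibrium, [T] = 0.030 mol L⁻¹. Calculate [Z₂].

[Z₂] = 0.014 mol L⁻¹

(L is a pure solid — omitted from Kc.)
At equilibrium, Kc = [T] / [Z₂]³ = 11000.
(0.030) / ([Z₂])³ = 11000
[Z₂]³ = 2.73×10⁻⁶ ⇒ [Z₂] = 0.014 mol L⁻¹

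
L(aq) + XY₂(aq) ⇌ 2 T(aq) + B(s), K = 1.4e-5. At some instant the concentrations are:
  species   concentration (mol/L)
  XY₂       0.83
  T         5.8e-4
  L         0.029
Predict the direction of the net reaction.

no net change (already at equilibrium)

(B is a pure solid — omitted from Q.)
Q = [T]² / ([L]·[XY₂]) = (5.8e-4)² / ((0.029)·(0.83)) = 1.4e-5
Q = 1.4e-5 = K, so the system is already at equilibrium.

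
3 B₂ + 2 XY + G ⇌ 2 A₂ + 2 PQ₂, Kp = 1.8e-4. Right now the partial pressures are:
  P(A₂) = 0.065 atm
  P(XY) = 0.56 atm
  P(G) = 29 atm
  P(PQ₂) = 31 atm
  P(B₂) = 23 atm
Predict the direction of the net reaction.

to the right

Qp = P(A₂)²·P(PQ₂)² / (P(B₂)³·P(XY)²·P(G)) = (0.065)²·(31)² / ((23)³·(0.56)²·(29)) = 3.7e-5
Qp = 3.7e-5 < Kp = 1.8e-4, so the forward reaction proceeds.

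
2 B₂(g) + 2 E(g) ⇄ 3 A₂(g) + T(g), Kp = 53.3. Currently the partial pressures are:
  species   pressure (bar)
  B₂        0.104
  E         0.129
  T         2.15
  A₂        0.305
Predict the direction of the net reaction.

toward reactants

Qp = P(A₂)³·P(T) / (P(B₂)²·P(E)²) = (0.305)³·(2.15) / ((0.104)²·(0.129)²) = 339
Qp = 339 > Kp = 53.3, so the reverse reaction proceeds.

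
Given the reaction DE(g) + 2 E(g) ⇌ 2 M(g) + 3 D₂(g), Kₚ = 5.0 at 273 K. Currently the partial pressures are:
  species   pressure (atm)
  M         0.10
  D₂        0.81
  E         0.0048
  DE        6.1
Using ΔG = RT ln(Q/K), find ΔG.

ΔG = 4.59 kJ/mol

Qₚ = P(M)²·P(D₂)³ / (P(DE)·P(E)²) = (0.10)²·(0.81)³ / ((6.1)·(0.0048)²) = 37.8
ΔG = RT ln(Qₚ/Kₚ) = (8.314 J mol⁻¹ K⁻¹)(273 K) × ln(37.8/5.0)
   = (2.270 kJ/mol)(2.023) = 4.59 kJ/mol
ΔG > 0, so the forward reaction is non-spontaneous (proceeds in reverse).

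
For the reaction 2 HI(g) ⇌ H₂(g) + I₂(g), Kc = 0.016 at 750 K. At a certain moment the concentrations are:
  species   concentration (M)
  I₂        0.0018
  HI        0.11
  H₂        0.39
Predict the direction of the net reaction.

reverse (toward reactants)

Qc = [H₂]·[I₂] / [HI]² = (0.39)·(0.0018) / (0.11)² = 0.058
Qc = 0.058 > Kc = 0.016, so the reverse reaction proceeds.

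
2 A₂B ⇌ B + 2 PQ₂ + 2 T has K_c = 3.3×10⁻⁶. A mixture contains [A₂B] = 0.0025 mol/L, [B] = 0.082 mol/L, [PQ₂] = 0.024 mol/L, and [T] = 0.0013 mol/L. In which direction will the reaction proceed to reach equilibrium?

Q_c = [B]·[PQ₂]²·[T]² / [A₂B]² = (0.082)·(0.024)²·(0.0013)² / (0.0025)² = 1.3×10⁻⁵
Q_c = 1.3×10⁻⁵ > K_c = 3.3×10⁻⁶, so the reverse reaction proceeds.

toward reactants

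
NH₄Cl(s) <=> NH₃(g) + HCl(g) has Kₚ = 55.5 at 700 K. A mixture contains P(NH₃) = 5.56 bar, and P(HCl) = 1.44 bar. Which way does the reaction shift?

(NH₄Cl is a pure solid — omitted from Qₚ.)
Qₚ = P(NH₃)·P(HCl) = (5.56)·(1.44) = 8.01
Qₚ = 8.01 < Kₚ = 55.5, so the forward reaction proceeds.

in the forward direction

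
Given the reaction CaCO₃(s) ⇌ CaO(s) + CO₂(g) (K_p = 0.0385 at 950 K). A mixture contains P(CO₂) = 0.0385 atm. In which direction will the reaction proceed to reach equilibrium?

no net change (already at equilibrium)

(CaCO₃, CaO are pure solids — omitted from Q_p.)
Q_p = P(CO₂) = 0.0385
Q_p = 0.0385 = K_p, so the system is already at equilibrium.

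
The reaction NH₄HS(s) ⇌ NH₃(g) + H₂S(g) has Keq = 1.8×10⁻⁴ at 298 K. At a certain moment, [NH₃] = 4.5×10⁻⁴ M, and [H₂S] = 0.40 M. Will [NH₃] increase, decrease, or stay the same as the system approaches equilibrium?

(NH₄HS is a pure solid — omitted from Q.)
Q = [NH₃]·[H₂S] = (4.5×10⁻⁴)·(0.40) = 1.8×10⁻⁴
Q = 1.8×10⁻⁴ = Keq; the system is at equilibrium.

stay the same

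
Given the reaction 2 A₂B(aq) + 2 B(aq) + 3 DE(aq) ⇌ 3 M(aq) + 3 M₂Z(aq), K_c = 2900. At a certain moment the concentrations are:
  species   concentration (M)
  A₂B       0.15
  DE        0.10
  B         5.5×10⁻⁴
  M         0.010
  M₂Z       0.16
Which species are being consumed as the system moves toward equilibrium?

Q_c = [M]³·[M₂Z]³ / ([A₂B]²·[B]²·[DE]³) = (0.010)³·(0.16)³ / ((0.15)²·(5.5×10⁻⁴)²·(0.10)³) = 600
Q_c = 600 < K_c = 2900: net forward reaction.

A₂B, B, DE (reactants)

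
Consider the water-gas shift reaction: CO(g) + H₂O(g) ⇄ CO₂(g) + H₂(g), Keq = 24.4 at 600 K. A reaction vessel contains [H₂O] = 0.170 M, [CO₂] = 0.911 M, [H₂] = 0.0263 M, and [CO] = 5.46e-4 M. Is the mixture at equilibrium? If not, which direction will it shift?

Q = [CO₂]·[H₂] / ([CO]·[H₂O]) = (0.911)·(0.0263) / ((5.46e-4)·(0.170)) = 258
Q = 258 > Keq = 24.4: net reverse reaction.

no; Q > K, reaction proceeds in reverse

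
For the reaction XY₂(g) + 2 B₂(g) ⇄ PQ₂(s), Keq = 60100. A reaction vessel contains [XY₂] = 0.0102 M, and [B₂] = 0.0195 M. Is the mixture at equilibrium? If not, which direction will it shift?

no; Q > K, reaction proceeds in reverse

(PQ₂ is a pure solid — omitted from Q.)
Q = 1 / ([XY₂]·[B₂]²) = 1 / ((0.0102)·(0.0195)²) = 2.58×10⁵
Q = 2.58×10⁵ > Keq = 60100: net reverse reaction.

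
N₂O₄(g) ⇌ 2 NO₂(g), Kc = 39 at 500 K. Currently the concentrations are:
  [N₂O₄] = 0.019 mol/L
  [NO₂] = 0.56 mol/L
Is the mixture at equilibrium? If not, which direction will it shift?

no; Q < K, reaction proceeds forward

Qc = [NO₂]² / [N₂O₄] = (0.56)² / (0.019) = 17
Qc = 17 < Kc = 39: net forward reaction.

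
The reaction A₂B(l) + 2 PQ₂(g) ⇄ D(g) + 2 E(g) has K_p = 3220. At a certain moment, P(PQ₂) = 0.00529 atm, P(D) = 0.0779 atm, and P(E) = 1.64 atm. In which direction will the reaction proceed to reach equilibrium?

(A₂B is a pure liquid — omitted from Q_p.)
Q_p = P(D)·P(E)² / P(PQ₂)² = (0.0779)·(1.64)² / (0.00529)² = 7490
Q_p = 7490 > K_p = 3220, so the reverse reaction proceeds.

in the reverse direction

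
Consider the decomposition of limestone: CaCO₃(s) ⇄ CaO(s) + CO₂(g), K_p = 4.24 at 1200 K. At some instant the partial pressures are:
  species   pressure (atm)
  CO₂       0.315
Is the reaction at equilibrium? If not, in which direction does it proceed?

(CaCO₃, CaO are pure solids — omitted from Q_p.)
Q_p = P(CO₂) = 0.315
Q_p = 0.315 < K_p = 4.24, so the forward reaction proceeds.

forward (toward products)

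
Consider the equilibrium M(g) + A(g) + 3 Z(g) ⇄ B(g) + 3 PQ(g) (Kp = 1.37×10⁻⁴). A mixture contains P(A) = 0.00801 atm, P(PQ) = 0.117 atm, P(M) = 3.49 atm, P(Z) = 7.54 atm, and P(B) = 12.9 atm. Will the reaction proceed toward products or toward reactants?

Qp = P(B)·P(PQ)³ / (P(M)·P(A)·P(Z)³) = (12.9)·(0.117)³ / ((3.49)·(0.00801)·(7.54)³) = 0.00172
Qp = 0.00172 > Kp = 1.37×10⁻⁴, so the reverse reaction proceeds.

toward reactants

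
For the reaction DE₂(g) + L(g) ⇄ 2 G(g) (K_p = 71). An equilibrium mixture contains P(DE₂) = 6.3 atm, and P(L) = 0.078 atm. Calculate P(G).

P(G) = 5.9 atm

At equilibrium, K_p = P(G)² / (P(DE₂)·P(L)) = 71.
(P(G))² / ((6.3)·(0.078)) = 71
P(G)² = 34.9 ⇒ P(G) = 5.9 atm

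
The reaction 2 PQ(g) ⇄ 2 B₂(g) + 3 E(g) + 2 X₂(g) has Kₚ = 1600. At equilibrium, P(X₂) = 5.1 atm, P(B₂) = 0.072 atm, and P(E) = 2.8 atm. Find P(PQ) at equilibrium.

At equilibrium, Kₚ = P(B₂)²·P(E)³·P(X₂)² / P(PQ)² = 1600.
(0.072)²·(2.8)³·(5.1)² / (P(PQ))² = 1600
P(PQ)² = 0.00185 ⇒ P(PQ) = 0.043 atm

P(PQ) = 0.043 atm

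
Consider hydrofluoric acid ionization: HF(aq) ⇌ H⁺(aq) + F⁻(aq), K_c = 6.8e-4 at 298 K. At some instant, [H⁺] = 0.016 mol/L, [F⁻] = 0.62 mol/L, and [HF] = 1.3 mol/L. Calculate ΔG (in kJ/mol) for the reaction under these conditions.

ΔG = 5.99 kJ/mol

Q_c = [H⁺]·[F⁻] / [HF] = (0.016)·(0.62) / (1.3) = 0.00763
ΔG = RT ln(Q_c/K_c) = (8.314 J mol⁻¹ K⁻¹)(298 K) × ln(0.00763/6.8e-4)
   = (2.478 kJ/mol)(2.418) = 5.99 kJ/mol
ΔG > 0, so the forward reaction is non-spontaneous (proceeds in reverse).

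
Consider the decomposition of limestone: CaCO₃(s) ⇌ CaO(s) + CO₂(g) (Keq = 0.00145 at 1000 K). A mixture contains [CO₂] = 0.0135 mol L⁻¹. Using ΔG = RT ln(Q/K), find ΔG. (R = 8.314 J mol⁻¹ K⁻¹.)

ΔG = 18.5 kJ/mol

(CaCO₃, CaO are pure solids — omitted from Q.)
Q = [CO₂] = 0.0135
ΔG = RT ln(Q/Keq) = (8.314 J mol⁻¹ K⁻¹)(1000 K) × ln(0.0135/0.00145)
   = (8.314 kJ/mol)(2.231) = 18.5 kJ/mol
ΔG > 0, so the forward reaction is non-spontaneous (proceeds in reverse).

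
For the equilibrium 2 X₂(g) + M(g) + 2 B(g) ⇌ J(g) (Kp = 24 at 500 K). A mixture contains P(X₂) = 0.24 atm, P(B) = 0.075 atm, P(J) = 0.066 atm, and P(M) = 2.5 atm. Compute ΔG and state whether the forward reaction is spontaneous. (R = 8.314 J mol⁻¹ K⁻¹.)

ΔG = 5.08 kJ/mol; the forward reaction is non-spontaneous

Qp = P(J) / (P(X₂)²·P(M)·P(B)²) = (0.066) / ((0.24)²·(2.5)·(0.075)²) = 81.5
ΔG = RT ln(Qp/Kp) = (8.314 J mol⁻¹ K⁻¹)(500 K) × ln(81.5/24)
   = (4.157 kJ/mol)(1.223) = 5.08 kJ/mol
ΔG > 0, so the forward reaction is non-spontaneous (proceeds in reverse).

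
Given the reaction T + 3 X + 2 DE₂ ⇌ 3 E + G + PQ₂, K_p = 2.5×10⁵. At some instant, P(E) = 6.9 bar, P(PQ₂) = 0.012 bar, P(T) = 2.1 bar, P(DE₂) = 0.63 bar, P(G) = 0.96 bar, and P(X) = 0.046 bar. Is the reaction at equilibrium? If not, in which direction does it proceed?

Q_p = P(E)³·P(G)·P(PQ₂) / (P(T)·P(X)³·P(DE₂)²) = (6.9)³·(0.96)·(0.012) / ((2.1)·(0.046)³·(0.63)²) = 47000
Q_p = 47000 < K_p = 2.5×10⁵, so the forward reaction proceeds.

toward products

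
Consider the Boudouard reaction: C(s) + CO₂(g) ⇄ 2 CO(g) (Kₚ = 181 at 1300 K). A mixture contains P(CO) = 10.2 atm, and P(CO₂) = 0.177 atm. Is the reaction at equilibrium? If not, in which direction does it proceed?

toward reactants

(C is a pure solid — omitted from Qₚ.)
Qₚ = P(CO)² / P(CO₂) = (10.2)² / (0.177) = 588
Qₚ = 588 > Kₚ = 181, so the reverse reaction proceeds.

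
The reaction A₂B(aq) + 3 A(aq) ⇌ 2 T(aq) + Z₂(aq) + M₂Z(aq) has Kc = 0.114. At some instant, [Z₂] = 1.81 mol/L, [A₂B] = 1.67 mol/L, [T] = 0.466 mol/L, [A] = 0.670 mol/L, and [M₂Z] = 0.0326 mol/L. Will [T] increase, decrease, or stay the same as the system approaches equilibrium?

Qc = [T]²·[Z₂]·[M₂Z] / ([A₂B]·[A]³) = (0.466)²·(1.81)·(0.0326) / ((1.67)·(0.670)³) = 0.0255
Qc = 0.0255 < Kc = 0.114: net forward reaction.
T is a product, so it increases.

increase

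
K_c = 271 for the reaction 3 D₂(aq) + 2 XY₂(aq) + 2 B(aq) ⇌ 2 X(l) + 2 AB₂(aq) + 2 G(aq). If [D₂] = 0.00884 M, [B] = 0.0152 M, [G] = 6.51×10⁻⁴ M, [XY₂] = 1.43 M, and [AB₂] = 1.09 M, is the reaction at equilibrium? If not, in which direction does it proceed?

to the left

(X is a pure liquid — omitted from Q_c.)
Q_c = [AB₂]²·[G]² / ([D₂]³·[XY₂]²·[B]²) = (1.09)²·(6.51×10⁻⁴)² / ((0.00884)³·(1.43)²·(0.0152)²) = 1540
Q_c = 1540 > K_c = 271, so the reverse reaction proceeds.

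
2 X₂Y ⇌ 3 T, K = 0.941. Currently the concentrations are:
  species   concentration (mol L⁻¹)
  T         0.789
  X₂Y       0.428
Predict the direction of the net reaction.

Q = [T]³ / [X₂Y]² = (0.789)³ / (0.428)² = 2.68
Q = 2.68 > K = 0.941, so the reverse reaction proceeds.

reverse (toward reactants)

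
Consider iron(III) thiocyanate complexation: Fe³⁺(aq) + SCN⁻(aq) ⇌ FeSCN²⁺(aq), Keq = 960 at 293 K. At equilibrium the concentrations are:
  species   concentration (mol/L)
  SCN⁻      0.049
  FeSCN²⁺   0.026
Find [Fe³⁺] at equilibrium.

At equilibrium, Keq = [FeSCN²⁺] / ([Fe³⁺]·[SCN⁻]) = 960.
(0.026) / (([Fe³⁺])·(0.049)) = 960
[Fe³⁺] = 5.53×10⁻⁴ = 5.5×10⁻⁴ mol/L

[Fe³⁺] = 5.5×10⁻⁴ mol/L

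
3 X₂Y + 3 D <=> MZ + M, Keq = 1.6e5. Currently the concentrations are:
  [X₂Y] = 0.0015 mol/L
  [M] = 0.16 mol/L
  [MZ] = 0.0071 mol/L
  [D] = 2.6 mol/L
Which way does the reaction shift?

Q = [MZ]·[M] / ([X₂Y]³·[D]³) = (0.0071)·(0.16) / ((0.0015)³·(2.6)³) = 19000
Q = 19000 < Keq = 1.6e5, so the forward reaction proceeds.

to the right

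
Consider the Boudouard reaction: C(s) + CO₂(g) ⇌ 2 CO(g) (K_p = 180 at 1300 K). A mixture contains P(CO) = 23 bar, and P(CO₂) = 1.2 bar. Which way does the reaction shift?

(C is a pure solid — omitted from Q_p.)
Q_p = P(CO)² / P(CO₂) = (23)² / (1.2) = 440
Q_p = 440 > K_p = 180, so the reverse reaction proceeds.

toward reactants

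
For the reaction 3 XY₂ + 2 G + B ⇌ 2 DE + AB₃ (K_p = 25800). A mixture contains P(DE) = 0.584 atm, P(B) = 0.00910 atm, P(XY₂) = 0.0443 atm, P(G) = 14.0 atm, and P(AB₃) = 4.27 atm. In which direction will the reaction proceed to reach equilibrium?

Q_p = P(DE)²·P(AB₃) / (P(XY₂)³·P(G)²·P(B)) = (0.584)²·(4.27) / ((0.0443)³·(14.0)²·(0.00910)) = 9390
Q_p = 9390 < K_p = 25800, so the forward reaction proceeds.

to the right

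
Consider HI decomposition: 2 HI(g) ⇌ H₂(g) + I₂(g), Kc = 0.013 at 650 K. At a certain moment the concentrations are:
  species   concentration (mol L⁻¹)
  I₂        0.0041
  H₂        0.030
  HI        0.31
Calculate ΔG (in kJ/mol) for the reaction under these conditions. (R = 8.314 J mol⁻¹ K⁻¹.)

ΔG = -12.5 kJ/mol

Qc = [H₂]·[I₂] / [HI]² = (0.030)·(0.0041) / (0.31)² = 0.00128
ΔG = RT ln(Qc/Kc) = (8.314 J mol⁻¹ K⁻¹)(650 K) × ln(0.00128/0.013)
   = (5.404 kJ/mol)(-2.318) = -12.5 kJ/mol
ΔG < 0, so the forward reaction is spontaneous (proceeds forward).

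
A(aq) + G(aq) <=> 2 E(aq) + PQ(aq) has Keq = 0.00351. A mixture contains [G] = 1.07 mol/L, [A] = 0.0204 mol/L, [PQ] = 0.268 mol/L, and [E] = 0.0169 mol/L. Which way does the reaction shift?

neither direction; the system is at equilibrium

Q = [E]²·[PQ] / ([A]·[G]) = (0.0169)²·(0.268) / ((0.0204)·(1.07)) = 0.00351
Q = 0.00351 = Keq, so the system is already at equilibrium.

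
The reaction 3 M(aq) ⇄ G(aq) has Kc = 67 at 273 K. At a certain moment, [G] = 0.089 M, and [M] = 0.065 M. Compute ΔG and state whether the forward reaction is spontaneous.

Qc = [G] / [M]³ = (0.089) / (0.065)³ = 324
ΔG = RT ln(Qc/Kc) = (8.314 J mol⁻¹ K⁻¹)(273 K) × ln(324/67)
   = (2.270 kJ/mol)(1.576) = 3.58 kJ/mol
ΔG > 0, so the forward reaction is non-spontaneous (proceeds in reverse).

ΔG = 3.58 kJ/mol; the forward reaction is non-spontaneous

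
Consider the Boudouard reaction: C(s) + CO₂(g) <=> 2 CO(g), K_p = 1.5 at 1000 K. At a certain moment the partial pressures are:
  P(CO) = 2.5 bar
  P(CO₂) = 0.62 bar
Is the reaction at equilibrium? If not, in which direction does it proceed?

toward reactants

(C is a pure solid — omitted from Q_p.)
Q_p = P(CO)² / P(CO₂) = (2.5)² / (0.62) = 10
Q_p = 10 > K_p = 1.5, so the reverse reaction proceeds.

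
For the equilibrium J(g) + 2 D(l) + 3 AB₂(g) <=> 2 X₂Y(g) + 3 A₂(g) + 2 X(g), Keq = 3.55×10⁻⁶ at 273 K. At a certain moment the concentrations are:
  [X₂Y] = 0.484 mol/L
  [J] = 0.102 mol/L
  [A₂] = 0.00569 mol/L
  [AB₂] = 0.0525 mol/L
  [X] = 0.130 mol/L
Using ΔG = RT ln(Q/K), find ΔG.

(D is a pure liquid — omitted from Q.)
Q = [X₂Y]²·[A₂]³·[X]² / ([J]·[AB₂]³) = (0.484)²·(0.00569)³·(0.130)² / ((0.102)·(0.0525)³) = 4.94×10⁻⁵
ΔG = RT ln(Q/Keq) = (8.314 J mol⁻¹ K⁻¹)(273 K) × ln(4.94×10⁻⁵/3.55×10⁻⁶)
   = (2.270 kJ/mol)(2.633) = 5.98 kJ/mol
ΔG > 0, so the forward reaction is non-spontaneous (proceeds in reverse).

ΔG = 5.98 kJ/mol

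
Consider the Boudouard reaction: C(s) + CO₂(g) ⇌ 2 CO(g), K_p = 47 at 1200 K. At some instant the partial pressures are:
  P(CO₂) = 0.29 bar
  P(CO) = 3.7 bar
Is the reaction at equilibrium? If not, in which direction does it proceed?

(C is a pure solid — omitted from Q_p.)
Q_p = P(CO)² / P(CO₂) = (3.7)² / (0.29) = 47
Q_p = 47 = K_p, so the system is already at equilibrium.

no net change (already at equilibrium)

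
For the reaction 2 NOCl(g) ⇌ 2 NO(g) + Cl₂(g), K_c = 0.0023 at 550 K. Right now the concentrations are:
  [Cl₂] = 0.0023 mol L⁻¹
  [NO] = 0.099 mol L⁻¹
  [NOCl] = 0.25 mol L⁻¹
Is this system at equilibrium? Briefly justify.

no; Q < K, reaction proceeds forward

Q_c = [NO]²·[Cl₂] / [NOCl]² = (0.099)²·(0.0023) / (0.25)² = 3.6e-4
Q_c = 3.6e-4 < K_c = 0.0023: net forward reaction.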